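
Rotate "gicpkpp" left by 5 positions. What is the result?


Input: "gicpkpp", rotate left by 5
First 5 characters: "gicpk"
Remaining characters: "pp"
Concatenate remaining + first: "pp" + "gicpk" = "ppgicpk"

ppgicpk


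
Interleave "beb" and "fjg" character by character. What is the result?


Interleaving "beb" and "fjg":
  Position 0: 'b' from first, 'f' from second => "bf"
  Position 1: 'e' from first, 'j' from second => "ej"
  Position 2: 'b' from first, 'g' from second => "bg"
Result: bfejbg

bfejbg


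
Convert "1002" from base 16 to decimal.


Input: "1002" in base 16
Positional expansion:
  Digit '1' (value 1) x 16^3 = 4096
  Digit '0' (value 0) x 16^2 = 0
  Digit '0' (value 0) x 16^1 = 0
  Digit '2' (value 2) x 16^0 = 2
Sum = 4098

4098


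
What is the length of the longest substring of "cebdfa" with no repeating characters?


Input: "cebdfa"
Sliding window (track last position of each char):
  Position 0 ('c'): window [0,0] length 1 -- new best
  Position 1 ('e'): window [0,1] length 2 -- new best
  Position 2 ('b'): window [0,2] length 3 -- new best
  Position 3 ('d'): window [0,3] length 4 -- new best
  Position 4 ('f'): window [0,4] length 5 -- new best
  Position 5 ('a'): window [0,5] length 6 -- new best
Longest substring with no repeats: "cebdfa" with length 6

6


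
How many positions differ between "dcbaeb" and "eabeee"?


Comparing "dcbaeb" and "eabeee" position by position:
  Position 0: 'd' vs 'e' => DIFFER
  Position 1: 'c' vs 'a' => DIFFER
  Position 2: 'b' vs 'b' => same
  Position 3: 'a' vs 'e' => DIFFER
  Position 4: 'e' vs 'e' => same
  Position 5: 'b' vs 'e' => DIFFER
Positions that differ: 4

4


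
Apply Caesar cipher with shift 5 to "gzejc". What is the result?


Caesar cipher: shift "gzejc" by 5
  'g' (pos 6) + 5 = pos 11 = 'l'
  'z' (pos 25) + 5 = pos 4 = 'e'
  'e' (pos 4) + 5 = pos 9 = 'j'
  'j' (pos 9) + 5 = pos 14 = 'o'
  'c' (pos 2) + 5 = pos 7 = 'h'
Result: lejoh

lejoh


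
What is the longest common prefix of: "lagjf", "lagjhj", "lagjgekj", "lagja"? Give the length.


Words: lagjf, lagjhj, lagjgekj, lagja
  Position 0: all 'l' => match
  Position 1: all 'a' => match
  Position 2: all 'g' => match
  Position 3: all 'j' => match
  Position 4: ('f', 'h', 'g', 'a') => mismatch, stop
LCP = "lagj" (length 4)

4


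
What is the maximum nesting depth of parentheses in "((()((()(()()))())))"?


Input: "((()((()(()()))())))"
Tracking depth:
  Position 0 '(': depth becomes 1
  Position 1 '(': depth becomes 2
  Position 2 '(': depth becomes 3
  Position 3 ')': depth becomes 2
  Position 4 '(': depth becomes 3
  Position 5 '(': depth becomes 4
  Position 6 '(': depth becomes 5
  Position 7 ')': depth becomes 4
  Position 8 '(': depth becomes 5
  Position 9 '(': depth becomes 6
  Position 10 ')': depth becomes 5
  Position 11 '(': depth becomes 6
  Position 12 ')': depth becomes 5
  Position 13 ')': depth becomes 4
  Position 14 ')': depth becomes 3
  Position 15 '(': depth becomes 4
  Position 16 ')': depth becomes 3
  Position 17 ')': depth becomes 2
  Position 18 ')': depth becomes 1
  Position 19 ')': depth becomes 0
Maximum depth reached: 6

6


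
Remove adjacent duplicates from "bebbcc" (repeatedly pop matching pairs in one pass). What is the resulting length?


Input: bebbcc
Stack-based adjacent duplicate removal:
  Read 'b': push. Stack: b
  Read 'e': push. Stack: be
  Read 'b': push. Stack: beb
  Read 'b': matches stack top 'b' => pop. Stack: be
  Read 'c': push. Stack: bec
  Read 'c': matches stack top 'c' => pop. Stack: be
Final stack: "be" (length 2)

2


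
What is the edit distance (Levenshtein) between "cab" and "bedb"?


Computing edit distance: "cab" -> "bedb"
DP table:
           b    e    d    b
      0    1    2    3    4
  c   1    1    2    3    4
  a   2    2    2    3    4
  b   3    2    3    3    3
Edit distance = dp[3][4] = 3

3


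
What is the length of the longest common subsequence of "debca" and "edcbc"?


LCS of "debca" and "edcbc"
DP table:
           e    d    c    b    c
      0    0    0    0    0    0
  d   0    0    1    1    1    1
  e   0    1    1    1    1    1
  b   0    1    1    1    2    2
  c   0    1    1    2    2    3
  a   0    1    1    2    2    3
LCS length = dp[5][5] = 3

3


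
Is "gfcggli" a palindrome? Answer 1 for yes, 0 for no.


Input: gfcggli
Reversed: ilggcfg
  Compare pos 0 ('g') with pos 6 ('i'): MISMATCH
  Compare pos 1 ('f') with pos 5 ('l'): MISMATCH
  Compare pos 2 ('c') with pos 4 ('g'): MISMATCH
Result: not a palindrome

0


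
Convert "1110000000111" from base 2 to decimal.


Input: "1110000000111" in base 2
Positional expansion:
  Digit '1' (value 1) x 2^12 = 4096
  Digit '1' (value 1) x 2^11 = 2048
  Digit '1' (value 1) x 2^10 = 1024
  Digit '0' (value 0) x 2^9 = 0
  Digit '0' (value 0) x 2^8 = 0
  Digit '0' (value 0) x 2^7 = 0
  Digit '0' (value 0) x 2^6 = 0
  Digit '0' (value 0) x 2^5 = 0
  Digit '0' (value 0) x 2^4 = 0
  Digit '0' (value 0) x 2^3 = 0
  Digit '1' (value 1) x 2^2 = 4
  Digit '1' (value 1) x 2^1 = 2
  Digit '1' (value 1) x 2^0 = 1
Sum = 7175

7175


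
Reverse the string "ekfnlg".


Input: ekfnlg
Reading characters right to left:
  Position 5: 'g'
  Position 4: 'l'
  Position 3: 'n'
  Position 2: 'f'
  Position 1: 'k'
  Position 0: 'e'
Reversed: glnfke

glnfke


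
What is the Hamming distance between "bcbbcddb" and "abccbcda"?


Comparing "bcbbcddb" and "abccbcda" position by position:
  Position 0: 'b' vs 'a' => differ
  Position 1: 'c' vs 'b' => differ
  Position 2: 'b' vs 'c' => differ
  Position 3: 'b' vs 'c' => differ
  Position 4: 'c' vs 'b' => differ
  Position 5: 'd' vs 'c' => differ
  Position 6: 'd' vs 'd' => same
  Position 7: 'b' vs 'a' => differ
Total differences (Hamming distance): 7

7


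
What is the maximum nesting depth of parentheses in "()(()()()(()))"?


Input: "()(()()()(()))"
Tracking depth:
  Position 0 '(': depth becomes 1
  Position 1 ')': depth becomes 0
  Position 2 '(': depth becomes 1
  Position 3 '(': depth becomes 2
  Position 4 ')': depth becomes 1
  Position 5 '(': depth becomes 2
  Position 6 ')': depth becomes 1
  Position 7 '(': depth becomes 2
  Position 8 ')': depth becomes 1
  Position 9 '(': depth becomes 2
  Position 10 '(': depth becomes 3
  Position 11 ')': depth becomes 2
  Position 12 ')': depth becomes 1
  Position 13 ')': depth becomes 0
Maximum depth reached: 3

3


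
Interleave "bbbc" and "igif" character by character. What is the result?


Interleaving "bbbc" and "igif":
  Position 0: 'b' from first, 'i' from second => "bi"
  Position 1: 'b' from first, 'g' from second => "bg"
  Position 2: 'b' from first, 'i' from second => "bi"
  Position 3: 'c' from first, 'f' from second => "cf"
Result: bibgbicf

bibgbicf


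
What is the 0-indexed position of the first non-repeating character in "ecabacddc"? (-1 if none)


Input: ecabacddc
Character frequencies:
  'a': 2
  'b': 1
  'c': 3
  'd': 2
  'e': 1
Scanning left to right for freq == 1:
  Position 0 ('e'): unique! => answer = 0

0


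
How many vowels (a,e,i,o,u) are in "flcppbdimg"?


Input: flcppbdimg
Checking each character:
  'f' at position 0: consonant
  'l' at position 1: consonant
  'c' at position 2: consonant
  'p' at position 3: consonant
  'p' at position 4: consonant
  'b' at position 5: consonant
  'd' at position 6: consonant
  'i' at position 7: vowel (running total: 1)
  'm' at position 8: consonant
  'g' at position 9: consonant
Total vowels: 1

1


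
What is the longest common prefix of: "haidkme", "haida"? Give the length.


Words: haidkme, haida
  Position 0: all 'h' => match
  Position 1: all 'a' => match
  Position 2: all 'i' => match
  Position 3: all 'd' => match
  Position 4: ('k', 'a') => mismatch, stop
LCP = "haid" (length 4)

4


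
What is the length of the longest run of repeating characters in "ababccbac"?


Input: "ababccbac"
Scanning for longest run:
  Position 1 ('b'): new char, reset run to 1
  Position 2 ('a'): new char, reset run to 1
  Position 3 ('b'): new char, reset run to 1
  Position 4 ('c'): new char, reset run to 1
  Position 5 ('c'): continues run of 'c', length=2
  Position 6 ('b'): new char, reset run to 1
  Position 7 ('a'): new char, reset run to 1
  Position 8 ('c'): new char, reset run to 1
Longest run: 'c' with length 2

2


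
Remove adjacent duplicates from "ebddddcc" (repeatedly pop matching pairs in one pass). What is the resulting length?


Input: ebddddcc
Stack-based adjacent duplicate removal:
  Read 'e': push. Stack: e
  Read 'b': push. Stack: eb
  Read 'd': push. Stack: ebd
  Read 'd': matches stack top 'd' => pop. Stack: eb
  Read 'd': push. Stack: ebd
  Read 'd': matches stack top 'd' => pop. Stack: eb
  Read 'c': push. Stack: ebc
  Read 'c': matches stack top 'c' => pop. Stack: eb
Final stack: "eb" (length 2)

2


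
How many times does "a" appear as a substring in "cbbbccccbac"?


Searching for "a" in "cbbbccccbac"
Scanning each position:
  Position 0: "c" => no
  Position 1: "b" => no
  Position 2: "b" => no
  Position 3: "b" => no
  Position 4: "c" => no
  Position 5: "c" => no
  Position 6: "c" => no
  Position 7: "c" => no
  Position 8: "b" => no
  Position 9: "a" => MATCH
  Position 10: "c" => no
Total occurrences: 1

1


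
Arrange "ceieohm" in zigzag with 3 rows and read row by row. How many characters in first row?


Zigzag "ceieohm" into 3 rows:
Placing characters:
  'c' => row 0
  'e' => row 1
  'i' => row 2
  'e' => row 1
  'o' => row 0
  'h' => row 1
  'm' => row 2
Rows:
  Row 0: "co"
  Row 1: "eeh"
  Row 2: "im"
First row length: 2

2


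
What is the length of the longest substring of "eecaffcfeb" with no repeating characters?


Input: "eecaffcfeb"
Sliding window (track last position of each char):
  Position 0 ('e'): window [0,0] length 1 -- new best
  Position 1 ('e'): repeat (last at 0), move window start to 1
  Position 1 ('e'): window [1,1] length 1
  Position 2 ('c'): window [1,2] length 2 -- new best
  Position 3 ('a'): window [1,3] length 3 -- new best
  Position 4 ('f'): window [1,4] length 4 -- new best
  Position 5 ('f'): repeat (last at 4), move window start to 5
  Position 5 ('f'): window [5,5] length 1
  Position 6 ('c'): window [5,6] length 2
  Position 7 ('f'): repeat (last at 5), move window start to 6
  Position 7 ('f'): window [6,7] length 2
  Position 8 ('e'): window [6,8] length 3
  Position 9 ('b'): window [6,9] length 4
Longest substring with no repeats: "ecaf" with length 4

4


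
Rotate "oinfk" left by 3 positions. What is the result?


Input: "oinfk", rotate left by 3
First 3 characters: "oin"
Remaining characters: "fk"
Concatenate remaining + first: "fk" + "oin" = "fkoin"

fkoin


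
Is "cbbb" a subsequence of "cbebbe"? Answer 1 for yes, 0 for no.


Check if "cbbb" is a subsequence of "cbebbe"
Greedy scan:
  Position 0 ('c'): matches sub[0] = 'c'
  Position 1 ('b'): matches sub[1] = 'b'
  Position 2 ('e'): no match needed
  Position 3 ('b'): matches sub[2] = 'b'
  Position 4 ('b'): matches sub[3] = 'b'
  Position 5 ('e'): no match needed
All 4 characters matched => is a subsequence

1


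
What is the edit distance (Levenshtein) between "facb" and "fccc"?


Computing edit distance: "facb" -> "fccc"
DP table:
           f    c    c    c
      0    1    2    3    4
  f   1    0    1    2    3
  a   2    1    1    2    3
  c   3    2    1    1    2
  b   4    3    2    2    2
Edit distance = dp[4][4] = 2

2


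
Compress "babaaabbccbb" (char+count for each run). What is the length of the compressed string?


Input: babaaabbccbb
Runs:
  'b' x 1 => "b1"
  'a' x 1 => "a1"
  'b' x 1 => "b1"
  'a' x 3 => "a3"
  'b' x 2 => "b2"
  'c' x 2 => "c2"
  'b' x 2 => "b2"
Compressed: "b1a1b1a3b2c2b2"
Compressed length: 14

14


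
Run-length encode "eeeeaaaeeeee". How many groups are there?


Input: eeeeaaaeeeee
Scanning for consecutive runs:
  Group 1: 'e' x 4 (positions 0-3)
  Group 2: 'a' x 3 (positions 4-6)
  Group 3: 'e' x 5 (positions 7-11)
Total groups: 3

3


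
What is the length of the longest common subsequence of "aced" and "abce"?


LCS of "aced" and "abce"
DP table:
           a    b    c    e
      0    0    0    0    0
  a   0    1    1    1    1
  c   0    1    1    2    2
  e   0    1    1    2    3
  d   0    1    1    2    3
LCS length = dp[4][4] = 3

3


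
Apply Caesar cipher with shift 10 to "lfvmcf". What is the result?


Caesar cipher: shift "lfvmcf" by 10
  'l' (pos 11) + 10 = pos 21 = 'v'
  'f' (pos 5) + 10 = pos 15 = 'p'
  'v' (pos 21) + 10 = pos 5 = 'f'
  'm' (pos 12) + 10 = pos 22 = 'w'
  'c' (pos 2) + 10 = pos 12 = 'm'
  'f' (pos 5) + 10 = pos 15 = 'p'
Result: vpfwmp

vpfwmp


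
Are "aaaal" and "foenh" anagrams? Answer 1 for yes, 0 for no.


Strings: "aaaal", "foenh"
Sorted first:  aaaal
Sorted second: efhno
Differ at position 0: 'a' vs 'e' => not anagrams

0


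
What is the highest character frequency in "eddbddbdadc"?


Input: eddbddbdadc
Character counts:
  'a': 1
  'b': 2
  'c': 1
  'd': 6
  'e': 1
Maximum frequency: 6

6


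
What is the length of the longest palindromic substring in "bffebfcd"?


Input: "bffebfcd"
Checking substrings for palindromes:
  [1:3] "ff" (len 2) => palindrome
Longest palindromic substring: "ff" with length 2

2


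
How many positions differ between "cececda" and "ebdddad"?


Comparing "cececda" and "ebdddad" position by position:
  Position 0: 'c' vs 'e' => DIFFER
  Position 1: 'e' vs 'b' => DIFFER
  Position 2: 'c' vs 'd' => DIFFER
  Position 3: 'e' vs 'd' => DIFFER
  Position 4: 'c' vs 'd' => DIFFER
  Position 5: 'd' vs 'a' => DIFFER
  Position 6: 'a' vs 'd' => DIFFER
Positions that differ: 7

7


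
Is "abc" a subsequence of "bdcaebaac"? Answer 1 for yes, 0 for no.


Check if "abc" is a subsequence of "bdcaebaac"
Greedy scan:
  Position 0 ('b'): no match needed
  Position 1 ('d'): no match needed
  Position 2 ('c'): no match needed
  Position 3 ('a'): matches sub[0] = 'a'
  Position 4 ('e'): no match needed
  Position 5 ('b'): matches sub[1] = 'b'
  Position 6 ('a'): no match needed
  Position 7 ('a'): no match needed
  Position 8 ('c'): matches sub[2] = 'c'
All 3 characters matched => is a subsequence

1


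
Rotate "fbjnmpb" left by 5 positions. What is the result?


Input: "fbjnmpb", rotate left by 5
First 5 characters: "fbjnm"
Remaining characters: "pb"
Concatenate remaining + first: "pb" + "fbjnm" = "pbfbjnm"

pbfbjnm


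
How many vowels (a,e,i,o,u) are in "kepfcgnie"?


Input: kepfcgnie
Checking each character:
  'k' at position 0: consonant
  'e' at position 1: vowel (running total: 1)
  'p' at position 2: consonant
  'f' at position 3: consonant
  'c' at position 4: consonant
  'g' at position 5: consonant
  'n' at position 6: consonant
  'i' at position 7: vowel (running total: 2)
  'e' at position 8: vowel (running total: 3)
Total vowels: 3

3


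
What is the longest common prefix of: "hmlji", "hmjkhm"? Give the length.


Words: hmlji, hmjkhm
  Position 0: all 'h' => match
  Position 1: all 'm' => match
  Position 2: ('l', 'j') => mismatch, stop
LCP = "hm" (length 2)

2


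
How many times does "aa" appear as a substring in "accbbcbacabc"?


Searching for "aa" in "accbbcbacabc"
Scanning each position:
  Position 0: "ac" => no
  Position 1: "cc" => no
  Position 2: "cb" => no
  Position 3: "bb" => no
  Position 4: "bc" => no
  Position 5: "cb" => no
  Position 6: "ba" => no
  Position 7: "ac" => no
  Position 8: "ca" => no
  Position 9: "ab" => no
  Position 10: "bc" => no
Total occurrences: 0

0


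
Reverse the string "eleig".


Input: eleig
Reading characters right to left:
  Position 4: 'g'
  Position 3: 'i'
  Position 2: 'e'
  Position 1: 'l'
  Position 0: 'e'
Reversed: giele

giele


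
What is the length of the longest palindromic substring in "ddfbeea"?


Input: "ddfbeea"
Checking substrings for palindromes:
  [0:2] "dd" (len 2) => palindrome
  [4:6] "ee" (len 2) => palindrome
Longest palindromic substring: "dd" with length 2

2


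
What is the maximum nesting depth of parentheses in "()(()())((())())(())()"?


Input: "()(()())((())())(())()"
Tracking depth:
  Position 0 '(': depth becomes 1
  Position 1 ')': depth becomes 0
  Position 2 '(': depth becomes 1
  Position 3 '(': depth becomes 2
  Position 4 ')': depth becomes 1
  Position 5 '(': depth becomes 2
  Position 6 ')': depth becomes 1
  Position 7 ')': depth becomes 0
  Position 8 '(': depth becomes 1
  Position 9 '(': depth becomes 2
  Position 10 '(': depth becomes 3
  Position 11 ')': depth becomes 2
  Position 12 ')': depth becomes 1
  Position 13 '(': depth becomes 2
  Position 14 ')': depth becomes 1
  Position 15 ')': depth becomes 0
  Position 16 '(': depth becomes 1
  Position 17 '(': depth becomes 2
  Position 18 ')': depth becomes 1
  Position 19 ')': depth becomes 0
  Position 20 '(': depth becomes 1
  Position 21 ')': depth becomes 0
Maximum depth reached: 3

3


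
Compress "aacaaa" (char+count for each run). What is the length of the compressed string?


Input: aacaaa
Runs:
  'a' x 2 => "a2"
  'c' x 1 => "c1"
  'a' x 3 => "a3"
Compressed: "a2c1a3"
Compressed length: 6

6


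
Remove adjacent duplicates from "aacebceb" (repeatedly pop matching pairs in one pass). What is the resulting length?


Input: aacebceb
Stack-based adjacent duplicate removal:
  Read 'a': push. Stack: a
  Read 'a': matches stack top 'a' => pop. Stack: (empty)
  Read 'c': push. Stack: c
  Read 'e': push. Stack: ce
  Read 'b': push. Stack: ceb
  Read 'c': push. Stack: cebc
  Read 'e': push. Stack: cebce
  Read 'b': push. Stack: cebceb
Final stack: "cebceb" (length 6)

6


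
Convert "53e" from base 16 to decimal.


Input: "53e" in base 16
Positional expansion:
  Digit '5' (value 5) x 16^2 = 1280
  Digit '3' (value 3) x 16^1 = 48
  Digit 'e' (value 14) x 16^0 = 14
Sum = 1342

1342


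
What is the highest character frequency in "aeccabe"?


Input: aeccabe
Character counts:
  'a': 2
  'b': 1
  'c': 2
  'e': 2
Maximum frequency: 2

2


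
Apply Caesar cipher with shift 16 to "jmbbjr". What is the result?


Caesar cipher: shift "jmbbjr" by 16
  'j' (pos 9) + 16 = pos 25 = 'z'
  'm' (pos 12) + 16 = pos 2 = 'c'
  'b' (pos 1) + 16 = pos 17 = 'r'
  'b' (pos 1) + 16 = pos 17 = 'r'
  'j' (pos 9) + 16 = pos 25 = 'z'
  'r' (pos 17) + 16 = pos 7 = 'h'
Result: zcrrzh

zcrrzh


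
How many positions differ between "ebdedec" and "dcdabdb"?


Comparing "ebdedec" and "dcdabdb" position by position:
  Position 0: 'e' vs 'd' => DIFFER
  Position 1: 'b' vs 'c' => DIFFER
  Position 2: 'd' vs 'd' => same
  Position 3: 'e' vs 'a' => DIFFER
  Position 4: 'd' vs 'b' => DIFFER
  Position 5: 'e' vs 'd' => DIFFER
  Position 6: 'c' vs 'b' => DIFFER
Positions that differ: 6

6


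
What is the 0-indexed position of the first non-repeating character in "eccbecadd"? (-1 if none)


Input: eccbecadd
Character frequencies:
  'a': 1
  'b': 1
  'c': 3
  'd': 2
  'e': 2
Scanning left to right for freq == 1:
  Position 0 ('e'): freq=2, skip
  Position 1 ('c'): freq=3, skip
  Position 2 ('c'): freq=3, skip
  Position 3 ('b'): unique! => answer = 3

3


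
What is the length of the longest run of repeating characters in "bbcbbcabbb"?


Input: "bbcbbcabbb"
Scanning for longest run:
  Position 1 ('b'): continues run of 'b', length=2
  Position 2 ('c'): new char, reset run to 1
  Position 3 ('b'): new char, reset run to 1
  Position 4 ('b'): continues run of 'b', length=2
  Position 5 ('c'): new char, reset run to 1
  Position 6 ('a'): new char, reset run to 1
  Position 7 ('b'): new char, reset run to 1
  Position 8 ('b'): continues run of 'b', length=2
  Position 9 ('b'): continues run of 'b', length=3
Longest run: 'b' with length 3

3


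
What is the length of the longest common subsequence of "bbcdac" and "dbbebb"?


LCS of "bbcdac" and "dbbebb"
DP table:
           d    b    b    e    b    b
      0    0    0    0    0    0    0
  b   0    0    1    1    1    1    1
  b   0    0    1    2    2    2    2
  c   0    0    1    2    2    2    2
  d   0    1    1    2    2    2    2
  a   0    1    1    2    2    2    2
  c   0    1    1    2    2    2    2
LCS length = dp[6][6] = 2

2


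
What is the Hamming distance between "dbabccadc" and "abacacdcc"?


Comparing "dbabccadc" and "abacacdcc" position by position:
  Position 0: 'd' vs 'a' => differ
  Position 1: 'b' vs 'b' => same
  Position 2: 'a' vs 'a' => same
  Position 3: 'b' vs 'c' => differ
  Position 4: 'c' vs 'a' => differ
  Position 5: 'c' vs 'c' => same
  Position 6: 'a' vs 'd' => differ
  Position 7: 'd' vs 'c' => differ
  Position 8: 'c' vs 'c' => same
Total differences (Hamming distance): 5

5


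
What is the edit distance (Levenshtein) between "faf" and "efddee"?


Computing edit distance: "faf" -> "efddee"
DP table:
           e    f    d    d    e    e
      0    1    2    3    4    5    6
  f   1    1    1    2    3    4    5
  a   2    2    2    2    3    4    5
  f   3    3    2    3    3    4    5
Edit distance = dp[3][6] = 5

5


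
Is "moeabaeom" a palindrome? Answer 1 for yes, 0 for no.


Input: moeabaeom
Reversed: moeabaeom
  Compare pos 0 ('m') with pos 8 ('m'): match
  Compare pos 1 ('o') with pos 7 ('o'): match
  Compare pos 2 ('e') with pos 6 ('e'): match
  Compare pos 3 ('a') with pos 5 ('a'): match
Result: palindrome

1


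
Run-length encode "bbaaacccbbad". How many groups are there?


Input: bbaaacccbbad
Scanning for consecutive runs:
  Group 1: 'b' x 2 (positions 0-1)
  Group 2: 'a' x 3 (positions 2-4)
  Group 3: 'c' x 3 (positions 5-7)
  Group 4: 'b' x 2 (positions 8-9)
  Group 5: 'a' x 1 (positions 10-10)
  Group 6: 'd' x 1 (positions 11-11)
Total groups: 6

6


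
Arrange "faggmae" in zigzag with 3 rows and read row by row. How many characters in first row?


Zigzag "faggmae" into 3 rows:
Placing characters:
  'f' => row 0
  'a' => row 1
  'g' => row 2
  'g' => row 1
  'm' => row 0
  'a' => row 1
  'e' => row 2
Rows:
  Row 0: "fm"
  Row 1: "aga"
  Row 2: "ge"
First row length: 2

2


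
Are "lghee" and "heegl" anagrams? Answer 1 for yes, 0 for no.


Strings: "lghee", "heegl"
Sorted first:  eeghl
Sorted second: eeghl
Sorted forms match => anagrams

1


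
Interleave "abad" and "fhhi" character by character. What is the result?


Interleaving "abad" and "fhhi":
  Position 0: 'a' from first, 'f' from second => "af"
  Position 1: 'b' from first, 'h' from second => "bh"
  Position 2: 'a' from first, 'h' from second => "ah"
  Position 3: 'd' from first, 'i' from second => "di"
Result: afbhahdi

afbhahdi


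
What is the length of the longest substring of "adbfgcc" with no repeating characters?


Input: "adbfgcc"
Sliding window (track last position of each char):
  Position 0 ('a'): window [0,0] length 1 -- new best
  Position 1 ('d'): window [0,1] length 2 -- new best
  Position 2 ('b'): window [0,2] length 3 -- new best
  Position 3 ('f'): window [0,3] length 4 -- new best
  Position 4 ('g'): window [0,4] length 5 -- new best
  Position 5 ('c'): window [0,5] length 6 -- new best
  Position 6 ('c'): repeat (last at 5), move window start to 6
  Position 6 ('c'): window [6,6] length 1
Longest substring with no repeats: "adbfgc" with length 6

6


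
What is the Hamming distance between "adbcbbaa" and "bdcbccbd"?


Comparing "adbcbbaa" and "bdcbccbd" position by position:
  Position 0: 'a' vs 'b' => differ
  Position 1: 'd' vs 'd' => same
  Position 2: 'b' vs 'c' => differ
  Position 3: 'c' vs 'b' => differ
  Position 4: 'b' vs 'c' => differ
  Position 5: 'b' vs 'c' => differ
  Position 6: 'a' vs 'b' => differ
  Position 7: 'a' vs 'd' => differ
Total differences (Hamming distance): 7

7


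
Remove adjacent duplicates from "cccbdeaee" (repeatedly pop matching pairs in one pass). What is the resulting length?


Input: cccbdeaee
Stack-based adjacent duplicate removal:
  Read 'c': push. Stack: c
  Read 'c': matches stack top 'c' => pop. Stack: (empty)
  Read 'c': push. Stack: c
  Read 'b': push. Stack: cb
  Read 'd': push. Stack: cbd
  Read 'e': push. Stack: cbde
  Read 'a': push. Stack: cbdea
  Read 'e': push. Stack: cbdeae
  Read 'e': matches stack top 'e' => pop. Stack: cbdea
Final stack: "cbdea" (length 5)

5


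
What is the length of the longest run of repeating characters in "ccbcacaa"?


Input: "ccbcacaa"
Scanning for longest run:
  Position 1 ('c'): continues run of 'c', length=2
  Position 2 ('b'): new char, reset run to 1
  Position 3 ('c'): new char, reset run to 1
  Position 4 ('a'): new char, reset run to 1
  Position 5 ('c'): new char, reset run to 1
  Position 6 ('a'): new char, reset run to 1
  Position 7 ('a'): continues run of 'a', length=2
Longest run: 'c' with length 2

2


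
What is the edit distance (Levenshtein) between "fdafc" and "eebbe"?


Computing edit distance: "fdafc" -> "eebbe"
DP table:
           e    e    b    b    e
      0    1    2    3    4    5
  f   1    1    2    3    4    5
  d   2    2    2    3    4    5
  a   3    3    3    3    4    5
  f   4    4    4    4    4    5
  c   5    5    5    5    5    5
Edit distance = dp[5][5] = 5

5


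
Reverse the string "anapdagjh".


Input: anapdagjh
Reading characters right to left:
  Position 8: 'h'
  Position 7: 'j'
  Position 6: 'g'
  Position 5: 'a'
  Position 4: 'd'
  Position 3: 'p'
  Position 2: 'a'
  Position 1: 'n'
  Position 0: 'a'
Reversed: hjgadpana

hjgadpana


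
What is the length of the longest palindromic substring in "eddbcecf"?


Input: "eddbcecf"
Checking substrings for palindromes:
  [4:7] "cec" (len 3) => palindrome
  [1:3] "dd" (len 2) => palindrome
Longest palindromic substring: "cec" with length 3

3


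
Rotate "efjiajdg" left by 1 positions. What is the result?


Input: "efjiajdg", rotate left by 1
First 1 characters: "e"
Remaining characters: "fjiajdg"
Concatenate remaining + first: "fjiajdg" + "e" = "fjiajdge"

fjiajdge


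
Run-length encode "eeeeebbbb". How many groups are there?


Input: eeeeebbbb
Scanning for consecutive runs:
  Group 1: 'e' x 5 (positions 0-4)
  Group 2: 'b' x 4 (positions 5-8)
Total groups: 2

2


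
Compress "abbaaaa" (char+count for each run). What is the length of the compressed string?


Input: abbaaaa
Runs:
  'a' x 1 => "a1"
  'b' x 2 => "b2"
  'a' x 4 => "a4"
Compressed: "a1b2a4"
Compressed length: 6

6


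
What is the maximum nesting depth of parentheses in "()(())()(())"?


Input: "()(())()(())"
Tracking depth:
  Position 0 '(': depth becomes 1
  Position 1 ')': depth becomes 0
  Position 2 '(': depth becomes 1
  Position 3 '(': depth becomes 2
  Position 4 ')': depth becomes 1
  Position 5 ')': depth becomes 0
  Position 6 '(': depth becomes 1
  Position 7 ')': depth becomes 0
  Position 8 '(': depth becomes 1
  Position 9 '(': depth becomes 2
  Position 10 ')': depth becomes 1
  Position 11 ')': depth becomes 0
Maximum depth reached: 2

2


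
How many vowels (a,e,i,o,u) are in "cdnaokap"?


Input: cdnaokap
Checking each character:
  'c' at position 0: consonant
  'd' at position 1: consonant
  'n' at position 2: consonant
  'a' at position 3: vowel (running total: 1)
  'o' at position 4: vowel (running total: 2)
  'k' at position 5: consonant
  'a' at position 6: vowel (running total: 3)
  'p' at position 7: consonant
Total vowels: 3

3


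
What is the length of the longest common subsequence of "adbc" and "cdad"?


LCS of "adbc" and "cdad"
DP table:
           c    d    a    d
      0    0    0    0    0
  a   0    0    0    1    1
  d   0    0    1    1    2
  b   0    0    1    1    2
  c   0    1    1    1    2
LCS length = dp[4][4] = 2

2


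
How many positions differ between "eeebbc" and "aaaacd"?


Comparing "eeebbc" and "aaaacd" position by position:
  Position 0: 'e' vs 'a' => DIFFER
  Position 1: 'e' vs 'a' => DIFFER
  Position 2: 'e' vs 'a' => DIFFER
  Position 3: 'b' vs 'a' => DIFFER
  Position 4: 'b' vs 'c' => DIFFER
  Position 5: 'c' vs 'd' => DIFFER
Positions that differ: 6

6


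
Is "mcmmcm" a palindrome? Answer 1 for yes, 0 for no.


Input: mcmmcm
Reversed: mcmmcm
  Compare pos 0 ('m') with pos 5 ('m'): match
  Compare pos 1 ('c') with pos 4 ('c'): match
  Compare pos 2 ('m') with pos 3 ('m'): match
Result: palindrome

1


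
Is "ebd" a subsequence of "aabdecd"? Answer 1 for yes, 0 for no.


Check if "ebd" is a subsequence of "aabdecd"
Greedy scan:
  Position 0 ('a'): no match needed
  Position 1 ('a'): no match needed
  Position 2 ('b'): no match needed
  Position 3 ('d'): no match needed
  Position 4 ('e'): matches sub[0] = 'e'
  Position 5 ('c'): no match needed
  Position 6 ('d'): no match needed
Only matched 1/3 characters => not a subsequence

0


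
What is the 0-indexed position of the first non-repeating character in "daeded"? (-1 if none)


Input: daeded
Character frequencies:
  'a': 1
  'd': 3
  'e': 2
Scanning left to right for freq == 1:
  Position 0 ('d'): freq=3, skip
  Position 1 ('a'): unique! => answer = 1

1


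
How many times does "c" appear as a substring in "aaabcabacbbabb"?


Searching for "c" in "aaabcabacbbabb"
Scanning each position:
  Position 0: "a" => no
  Position 1: "a" => no
  Position 2: "a" => no
  Position 3: "b" => no
  Position 4: "c" => MATCH
  Position 5: "a" => no
  Position 6: "b" => no
  Position 7: "a" => no
  Position 8: "c" => MATCH
  Position 9: "b" => no
  Position 10: "b" => no
  Position 11: "a" => no
  Position 12: "b" => no
  Position 13: "b" => no
Total occurrences: 2

2


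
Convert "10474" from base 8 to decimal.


Input: "10474" in base 8
Positional expansion:
  Digit '1' (value 1) x 8^4 = 4096
  Digit '0' (value 0) x 8^3 = 0
  Digit '4' (value 4) x 8^2 = 256
  Digit '7' (value 7) x 8^1 = 56
  Digit '4' (value 4) x 8^0 = 4
Sum = 4412

4412


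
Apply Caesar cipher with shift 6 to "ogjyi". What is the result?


Caesar cipher: shift "ogjyi" by 6
  'o' (pos 14) + 6 = pos 20 = 'u'
  'g' (pos 6) + 6 = pos 12 = 'm'
  'j' (pos 9) + 6 = pos 15 = 'p'
  'y' (pos 24) + 6 = pos 4 = 'e'
  'i' (pos 8) + 6 = pos 14 = 'o'
Result: umpeo

umpeo


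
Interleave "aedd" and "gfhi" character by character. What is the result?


Interleaving "aedd" and "gfhi":
  Position 0: 'a' from first, 'g' from second => "ag"
  Position 1: 'e' from first, 'f' from second => "ef"
  Position 2: 'd' from first, 'h' from second => "dh"
  Position 3: 'd' from first, 'i' from second => "di"
Result: agefdhdi

agefdhdi


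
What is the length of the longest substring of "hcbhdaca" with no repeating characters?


Input: "hcbhdaca"
Sliding window (track last position of each char):
  Position 0 ('h'): window [0,0] length 1 -- new best
  Position 1 ('c'): window [0,1] length 2 -- new best
  Position 2 ('b'): window [0,2] length 3 -- new best
  Position 3 ('h'): repeat (last at 0), move window start to 1
  Position 3 ('h'): window [1,3] length 3
  Position 4 ('d'): window [1,4] length 4 -- new best
  Position 5 ('a'): window [1,5] length 5 -- new best
  Position 6 ('c'): repeat (last at 1), move window start to 2
  Position 6 ('c'): window [2,6] length 5
  Position 7 ('a'): repeat (last at 5), move window start to 6
  Position 7 ('a'): window [6,7] length 2
Longest substring with no repeats: "cbhda" with length 5

5


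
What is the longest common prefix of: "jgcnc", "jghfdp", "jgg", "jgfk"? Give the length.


Words: jgcnc, jghfdp, jgg, jgfk
  Position 0: all 'j' => match
  Position 1: all 'g' => match
  Position 2: ('c', 'h', 'g', 'f') => mismatch, stop
LCP = "jg" (length 2)

2


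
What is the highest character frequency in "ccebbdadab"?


Input: ccebbdadab
Character counts:
  'a': 2
  'b': 3
  'c': 2
  'd': 2
  'e': 1
Maximum frequency: 3

3


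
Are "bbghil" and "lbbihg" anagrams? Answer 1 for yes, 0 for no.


Strings: "bbghil", "lbbihg"
Sorted first:  bbghil
Sorted second: bbghil
Sorted forms match => anagrams

1


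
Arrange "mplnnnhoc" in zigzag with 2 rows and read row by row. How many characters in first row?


Zigzag "mplnnnhoc" into 2 rows:
Placing characters:
  'm' => row 0
  'p' => row 1
  'l' => row 0
  'n' => row 1
  'n' => row 0
  'n' => row 1
  'h' => row 0
  'o' => row 1
  'c' => row 0
Rows:
  Row 0: "mlnhc"
  Row 1: "pnno"
First row length: 5

5


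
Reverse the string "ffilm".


Input: ffilm
Reading characters right to left:
  Position 4: 'm'
  Position 3: 'l'
  Position 2: 'i'
  Position 1: 'f'
  Position 0: 'f'
Reversed: mliff

mliff


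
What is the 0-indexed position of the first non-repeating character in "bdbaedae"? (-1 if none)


Input: bdbaedae
Character frequencies:
  'a': 2
  'b': 2
  'd': 2
  'e': 2
Scanning left to right for freq == 1:
  Position 0 ('b'): freq=2, skip
  Position 1 ('d'): freq=2, skip
  Position 2 ('b'): freq=2, skip
  Position 3 ('a'): freq=2, skip
  Position 4 ('e'): freq=2, skip
  Position 5 ('d'): freq=2, skip
  Position 6 ('a'): freq=2, skip
  Position 7 ('e'): freq=2, skip
  No unique character found => answer = -1

-1


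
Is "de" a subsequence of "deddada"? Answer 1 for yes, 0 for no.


Check if "de" is a subsequence of "deddada"
Greedy scan:
  Position 0 ('d'): matches sub[0] = 'd'
  Position 1 ('e'): matches sub[1] = 'e'
  Position 2 ('d'): no match needed
  Position 3 ('d'): no match needed
  Position 4 ('a'): no match needed
  Position 5 ('d'): no match needed
  Position 6 ('a'): no match needed
All 2 characters matched => is a subsequence

1


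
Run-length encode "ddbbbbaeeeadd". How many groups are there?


Input: ddbbbbaeeeadd
Scanning for consecutive runs:
  Group 1: 'd' x 2 (positions 0-1)
  Group 2: 'b' x 4 (positions 2-5)
  Group 3: 'a' x 1 (positions 6-6)
  Group 4: 'e' x 3 (positions 7-9)
  Group 5: 'a' x 1 (positions 10-10)
  Group 6: 'd' x 2 (positions 11-12)
Total groups: 6

6


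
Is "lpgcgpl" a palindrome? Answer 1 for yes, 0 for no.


Input: lpgcgpl
Reversed: lpgcgpl
  Compare pos 0 ('l') with pos 6 ('l'): match
  Compare pos 1 ('p') with pos 5 ('p'): match
  Compare pos 2 ('g') with pos 4 ('g'): match
Result: palindrome

1


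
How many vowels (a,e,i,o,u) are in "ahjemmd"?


Input: ahjemmd
Checking each character:
  'a' at position 0: vowel (running total: 1)
  'h' at position 1: consonant
  'j' at position 2: consonant
  'e' at position 3: vowel (running total: 2)
  'm' at position 4: consonant
  'm' at position 5: consonant
  'd' at position 6: consonant
Total vowels: 2

2


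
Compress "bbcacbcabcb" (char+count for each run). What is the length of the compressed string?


Input: bbcacbcabcb
Runs:
  'b' x 2 => "b2"
  'c' x 1 => "c1"
  'a' x 1 => "a1"
  'c' x 1 => "c1"
  'b' x 1 => "b1"
  'c' x 1 => "c1"
  'a' x 1 => "a1"
  'b' x 1 => "b1"
  'c' x 1 => "c1"
  'b' x 1 => "b1"
Compressed: "b2c1a1c1b1c1a1b1c1b1"
Compressed length: 20

20


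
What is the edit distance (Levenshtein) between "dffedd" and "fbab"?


Computing edit distance: "dffedd" -> "fbab"
DP table:
           f    b    a    b
      0    1    2    3    4
  d   1    1    2    3    4
  f   2    1    2    3    4
  f   3    2    2    3    4
  e   4    3    3    3    4
  d   5    4    4    4    4
  d   6    5    5    5    5
Edit distance = dp[6][4] = 5

5


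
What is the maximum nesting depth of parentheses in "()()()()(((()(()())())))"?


Input: "()()()()(((()(()())())))"
Tracking depth:
  Position 0 '(': depth becomes 1
  Position 1 ')': depth becomes 0
  Position 2 '(': depth becomes 1
  Position 3 ')': depth becomes 0
  Position 4 '(': depth becomes 1
  Position 5 ')': depth becomes 0
  Position 6 '(': depth becomes 1
  Position 7 ')': depth becomes 0
  Position 8 '(': depth becomes 1
  Position 9 '(': depth becomes 2
  Position 10 '(': depth becomes 3
  Position 11 '(': depth becomes 4
  Position 12 ')': depth becomes 3
  Position 13 '(': depth becomes 4
  Position 14 '(': depth becomes 5
  Position 15 ')': depth becomes 4
  Position 16 '(': depth becomes 5
  Position 17 ')': depth becomes 4
  Position 18 ')': depth becomes 3
  Position 19 '(': depth becomes 4
  Position 20 ')': depth becomes 3
  Position 21 ')': depth becomes 2
  Position 22 ')': depth becomes 1
  Position 23 ')': depth becomes 0
Maximum depth reached: 5

5


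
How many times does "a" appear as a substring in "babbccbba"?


Searching for "a" in "babbccbba"
Scanning each position:
  Position 0: "b" => no
  Position 1: "a" => MATCH
  Position 2: "b" => no
  Position 3: "b" => no
  Position 4: "c" => no
  Position 5: "c" => no
  Position 6: "b" => no
  Position 7: "b" => no
  Position 8: "a" => MATCH
Total occurrences: 2

2


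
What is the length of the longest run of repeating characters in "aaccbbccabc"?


Input: "aaccbbccabc"
Scanning for longest run:
  Position 1 ('a'): continues run of 'a', length=2
  Position 2 ('c'): new char, reset run to 1
  Position 3 ('c'): continues run of 'c', length=2
  Position 4 ('b'): new char, reset run to 1
  Position 5 ('b'): continues run of 'b', length=2
  Position 6 ('c'): new char, reset run to 1
  Position 7 ('c'): continues run of 'c', length=2
  Position 8 ('a'): new char, reset run to 1
  Position 9 ('b'): new char, reset run to 1
  Position 10 ('c'): new char, reset run to 1
Longest run: 'a' with length 2

2


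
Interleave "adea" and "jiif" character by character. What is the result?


Interleaving "adea" and "jiif":
  Position 0: 'a' from first, 'j' from second => "aj"
  Position 1: 'd' from first, 'i' from second => "di"
  Position 2: 'e' from first, 'i' from second => "ei"
  Position 3: 'a' from first, 'f' from second => "af"
Result: ajdieiaf

ajdieiaf


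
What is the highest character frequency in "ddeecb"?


Input: ddeecb
Character counts:
  'b': 1
  'c': 1
  'd': 2
  'e': 2
Maximum frequency: 2

2


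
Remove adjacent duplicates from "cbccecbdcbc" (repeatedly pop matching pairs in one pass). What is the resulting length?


Input: cbccecbdcbc
Stack-based adjacent duplicate removal:
  Read 'c': push. Stack: c
  Read 'b': push. Stack: cb
  Read 'c': push. Stack: cbc
  Read 'c': matches stack top 'c' => pop. Stack: cb
  Read 'e': push. Stack: cbe
  Read 'c': push. Stack: cbec
  Read 'b': push. Stack: cbecb
  Read 'd': push. Stack: cbecbd
  Read 'c': push. Stack: cbecbdc
  Read 'b': push. Stack: cbecbdcb
  Read 'c': push. Stack: cbecbdcbc
Final stack: "cbecbdcbc" (length 9)

9


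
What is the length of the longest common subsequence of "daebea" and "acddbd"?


LCS of "daebea" and "acddbd"
DP table:
           a    c    d    d    b    d
      0    0    0    0    0    0    0
  d   0    0    0    1    1    1    1
  a   0    1    1    1    1    1    1
  e   0    1    1    1    1    1    1
  b   0    1    1    1    1    2    2
  e   0    1    1    1    1    2    2
  a   0    1    1    1    1    2    2
LCS length = dp[6][6] = 2

2


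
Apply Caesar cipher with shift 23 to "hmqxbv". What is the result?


Caesar cipher: shift "hmqxbv" by 23
  'h' (pos 7) + 23 = pos 4 = 'e'
  'm' (pos 12) + 23 = pos 9 = 'j'
  'q' (pos 16) + 23 = pos 13 = 'n'
  'x' (pos 23) + 23 = pos 20 = 'u'
  'b' (pos 1) + 23 = pos 24 = 'y'
  'v' (pos 21) + 23 = pos 18 = 's'
Result: ejnuys

ejnuys


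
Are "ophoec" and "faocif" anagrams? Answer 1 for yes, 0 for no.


Strings: "ophoec", "faocif"
Sorted first:  cehoop
Sorted second: acffio
Differ at position 0: 'c' vs 'a' => not anagrams

0


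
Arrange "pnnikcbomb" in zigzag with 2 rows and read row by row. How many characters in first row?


Zigzag "pnnikcbomb" into 2 rows:
Placing characters:
  'p' => row 0
  'n' => row 1
  'n' => row 0
  'i' => row 1
  'k' => row 0
  'c' => row 1
  'b' => row 0
  'o' => row 1
  'm' => row 0
  'b' => row 1
Rows:
  Row 0: "pnkbm"
  Row 1: "nicob"
First row length: 5

5


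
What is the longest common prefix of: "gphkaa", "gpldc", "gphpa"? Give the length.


Words: gphkaa, gpldc, gphpa
  Position 0: all 'g' => match
  Position 1: all 'p' => match
  Position 2: ('h', 'l', 'h') => mismatch, stop
LCP = "gp" (length 2)

2


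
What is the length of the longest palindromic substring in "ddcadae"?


Input: "ddcadae"
Checking substrings for palindromes:
  [3:6] "ada" (len 3) => palindrome
  [0:2] "dd" (len 2) => palindrome
Longest palindromic substring: "ada" with length 3

3
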